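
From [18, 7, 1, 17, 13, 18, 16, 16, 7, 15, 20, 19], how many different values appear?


List all unique values:
Distinct values: [1, 7, 13, 15, 16, 17, 18, 19, 20]
Count = 9
Final answer: 9


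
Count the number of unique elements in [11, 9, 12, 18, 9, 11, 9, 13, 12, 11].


List all unique values:
Distinct values: [9, 11, 12, 13, 18]
Count = 5
Final answer: 5


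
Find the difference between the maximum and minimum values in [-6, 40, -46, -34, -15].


Maximum value: 40
Minimum value: -46
Range = 40 - (-46) = 86
Final answer: 86


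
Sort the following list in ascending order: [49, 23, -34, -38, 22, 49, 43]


Original list: [49, 23, -34, -38, 22, 49, 43]
Repeatedly take the smallest remaining element:
  Remaining [49, 23, -34, -38, 22, 49, 43] -> smallest is -38
  Remaining [49, 23, -34, 22, 49, 43] -> smallest is -34
  Remaining [49, 23, 22, 49, 43] -> smallest is 22
  Remaining [49, 23, 49, 43] -> smallest is 23
  Remaining [49, 49, 43] -> smallest is 43
  Remaining [49, 49] -> smallest is 49
  Remaining [49] -> smallest is 49
Collecting the picks in order gives the sorted list.
Final answer: [-38, -34, 22, 23, 43, 49, 49]


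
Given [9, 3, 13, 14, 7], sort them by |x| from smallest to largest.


Compute absolute values:
  |9| = 9
  |3| = 3
  |13| = 13
  |14| = 14
  |7| = 7
Absolute values in increasing order: 3 < 7 < 9 < 13 < 14
Listing the original numbers in that order gives the answer.
Final answer: [3, 7, 9, 13, 14]


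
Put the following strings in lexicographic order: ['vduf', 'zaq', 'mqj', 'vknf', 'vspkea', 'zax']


Compare strings character by character (the first differing letter decides):
  'mqj' < 'vduf' since 'm' < 'v' at position 1
  'vduf' < 'vknf' since 'd' < 'k' at position 2
  'vknf' < 'vspkea' since 'k' < 's' at position 2
  'vspkea' < 'zaq' since 'v' < 'z' at position 1
  'zaq' < 'zax' since 'q' < 'x' at position 3
Chaining these comparisons gives the alphabetical order.
Final answer: ['mqj', 'vduf', 'vknf', 'vspkea', 'zaq', 'zax']


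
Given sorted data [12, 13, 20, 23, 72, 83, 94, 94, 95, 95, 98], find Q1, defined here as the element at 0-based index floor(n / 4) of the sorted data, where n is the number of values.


The list has n = 11 elements.
Q1 index = floor(11 / 4) = floor(2.75) = 2
Counting from index 0 in the sorted data, the element at index 2 is 20.
Final answer: 20


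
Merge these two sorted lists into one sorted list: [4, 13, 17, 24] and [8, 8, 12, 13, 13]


List A: [4, 13, 17, 24]
List B: [8, 8, 12, 13, 13]
Repeatedly compare the front elements and take the smaller:
  4 vs 8 -> take 4
  13 vs 8 -> take 8
  13 vs 8 -> take 8
  13 vs 12 -> take 12
  13 vs 13 -> take 13
  17 vs 13 -> take 13
  17 vs 13 -> take 13
  B is exhausted; append the rest of A: [17, 24]
Final answer: [4, 8, 8, 12, 13, 13, 13, 17, 24]


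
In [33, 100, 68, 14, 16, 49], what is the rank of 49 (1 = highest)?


Sort descending: [100, 68, 49, 33, 16, 14]
Find 49 in the sorted list.
49 is at position 3.
Final answer: 3


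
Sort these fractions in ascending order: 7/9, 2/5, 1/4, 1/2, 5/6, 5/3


Convert to decimal for comparison:
  7/9 = 0.7778
  2/5 = 0.4
  1/4 = 0.25
  1/2 = 0.5
  5/6 = 0.8333
  5/3 = 1.6667
Decimals in increasing order: 0.25 < 0.4 < 0.5 < 0.7778 < 0.8333 < 1.6667
Writing each back as its fraction gives the sorted order.
Final answer: 1/4, 2/5, 1/2, 7/9, 5/6, 5/3


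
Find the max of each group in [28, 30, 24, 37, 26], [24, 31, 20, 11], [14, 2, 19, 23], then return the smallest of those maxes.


Find max of each group:
  Group 1: [28, 30, 24, 37, 26] -> max = 37
  Group 2: [24, 31, 20, 11] -> max = 31
  Group 3: [14, 2, 19, 23] -> max = 23
Maxes: [37, 31, 23]
Minimum of maxes = 23
Final answer: 23


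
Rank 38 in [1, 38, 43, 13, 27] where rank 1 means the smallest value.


Sort ascending: [1, 13, 27, 38, 43]
Find 38 in the sorted list.
38 is at position 4 (1-indexed).
Final answer: 4


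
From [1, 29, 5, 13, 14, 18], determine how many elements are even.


Check each element:
  1 is odd
  29 is odd
  5 is odd
  13 is odd
  14 is even
  18 is even
Evens: [14, 18]
Count of evens = 2
Final answer: 2


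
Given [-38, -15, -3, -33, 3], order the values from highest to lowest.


Original list: [-38, -15, -3, -33, 3]
Repeatedly take the largest remaining element:
  Remaining [-38, -15, -3, -33, 3] -> largest is 3
  Remaining [-38, -15, -3, -33] -> largest is -3
  Remaining [-38, -15, -33] -> largest is -15
  Remaining [-38, -33] -> largest is -33
  Remaining [-38] -> largest is -38
Collecting the picks in order gives the descending list.
Final answer: [3, -3, -15, -33, -38]


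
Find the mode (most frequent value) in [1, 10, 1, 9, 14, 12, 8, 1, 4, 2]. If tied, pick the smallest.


Count the frequency of each value:
  1 appears 3 time(s)
  2 appears 1 time(s)
  4 appears 1 time(s)
  8 appears 1 time(s)
  9 appears 1 time(s)
  10 appears 1 time(s)
  12 appears 1 time(s)
  14 appears 1 time(s)
Maximum frequency is 3.
Only 1 reaches that frequency, so it is the mode.
Final answer: 1


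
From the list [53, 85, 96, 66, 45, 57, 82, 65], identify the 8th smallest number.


Sort ascending: [45, 53, 57, 65, 66, 82, 85, 96]
The 8th element (1-indexed) is at index 7.
Value = 96
Final answer: 96


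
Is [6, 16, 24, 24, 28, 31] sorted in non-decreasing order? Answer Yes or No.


Check consecutive pairs:
  6 <= 16? True
  16 <= 24? True
  24 <= 24? True
  24 <= 28? True
  28 <= 31? True
Every consecutive pair is in order, so the list is non-decreasing.
Final answer: Yes


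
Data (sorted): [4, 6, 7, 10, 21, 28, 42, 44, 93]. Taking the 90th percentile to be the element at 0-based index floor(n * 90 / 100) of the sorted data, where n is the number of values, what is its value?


The dataset has n = 9 elements.
Index = floor(9 * 90 / 100) = floor(810 / 100) = floor(8.1) = 8
Counting from index 0 in the sorted data, the element at index 8 is 93.
Final answer: 93


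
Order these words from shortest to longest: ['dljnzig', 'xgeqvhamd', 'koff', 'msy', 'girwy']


Compute lengths:
  'dljnzig' has length 7
  'xgeqvhamd' has length 9
  'koff' has length 4
  'msy' has length 3
  'girwy' has length 5
Lengths in increasing order: 3 < 4 < 5 < 7 < 9
Listing the words in that order gives the answer.
Final answer: ['msy', 'koff', 'girwy', 'dljnzig', 'xgeqvhamd']


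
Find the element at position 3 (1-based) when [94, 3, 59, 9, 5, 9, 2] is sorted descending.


Sort descending: [94, 59, 9, 9, 5, 3, 2]
The 3rd element (1-indexed) is at index 2.
Value = 9
Final answer: 9


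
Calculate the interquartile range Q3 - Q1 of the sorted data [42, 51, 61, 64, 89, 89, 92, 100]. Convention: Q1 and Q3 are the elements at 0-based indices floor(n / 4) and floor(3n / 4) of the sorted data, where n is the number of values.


The data has n = 8 elements.
Q1 index = floor(8 / 4) = floor(2) = 2; Q3 index = floor(3 * 8 / 4) = floor(6) = 6
Q1 = element at index 2 = 61
Q3 = element at index 6 = 92
IQR = 92 - 61 = 31
Final answer: 31


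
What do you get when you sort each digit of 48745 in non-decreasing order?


The number 48745 has digits: 4, 8, 7, 4, 5
Sorted: 4, 4, 5, 7, 8
Joining the sorted digits gives the result.
Final answer: 44578


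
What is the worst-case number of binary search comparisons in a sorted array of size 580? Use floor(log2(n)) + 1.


Binary search halves the search space each step.
Maximum comparisons = floor(log2(580)) + 1
log2(580) = 9.1799
floor(log2(580)) = 9, so 9 + 1 = 10
Final answer: 10


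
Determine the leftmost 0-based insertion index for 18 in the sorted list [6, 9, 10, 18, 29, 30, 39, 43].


List is sorted: [6, 9, 10, 18, 29, 30, 39, 43]
We need the leftmost position where 18 can be inserted, i.e. the first index whose element is >= 18 (or the end of the list if none is).
Binary search with low=0, high=8 (0-based indices):
  low=0, high=8, mid=4: a[4]=29 >= 18, so high = 4
  low=0, high=4, mid=2: a[2]=10 < 18, so low = 3
  low=3, high=4, mid=3: a[3]=18 >= 18, so high = 3
Now low = high = 3, so the insertion index is 3.
Final answer: 3


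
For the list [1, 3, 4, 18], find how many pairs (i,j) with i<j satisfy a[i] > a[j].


For each element, count the later elements that are smaller than it:
  1 (index 0): smaller elements after it = [] -> 0
  3 (index 1): smaller elements after it = [] -> 0
  4 (index 2): smaller elements after it = [] -> 0
Total inversions = 0 + 0 + 0 = 0
Final answer: 0


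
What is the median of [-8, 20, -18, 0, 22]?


First, sort the list: [-18, -8, 0, 20, 22]
The list has 5 elements (odd count).
The middle index is 2 (0-based), and the element there is 0.
Final answer: 0


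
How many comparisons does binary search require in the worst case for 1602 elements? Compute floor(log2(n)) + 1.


Binary search halves the search space each step.
Maximum comparisons = floor(log2(1602)) + 1
log2(1602) = 10.6457
floor(log2(1602)) = 10, so 10 + 1 = 11
Final answer: 11


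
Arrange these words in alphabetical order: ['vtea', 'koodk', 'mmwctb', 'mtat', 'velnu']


Compare strings character by character (the first differing letter decides):
  'koodk' < 'mmwctb' since 'k' < 'm' at position 1
  'mmwctb' < 'mtat' since 'm' < 't' at position 2
  'mtat' < 'velnu' since 'm' < 'v' at position 1
  'velnu' < 'vtea' since 'e' < 't' at position 2
Chaining these comparisons gives the alphabetical order.
Final answer: ['koodk', 'mmwctb', 'mtat', 'velnu', 'vtea']


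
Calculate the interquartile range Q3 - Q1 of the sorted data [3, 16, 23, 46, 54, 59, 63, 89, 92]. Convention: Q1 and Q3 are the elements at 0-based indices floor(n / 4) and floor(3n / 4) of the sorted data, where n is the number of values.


The data has n = 9 elements.
Q1 index = floor(9 / 4) = floor(2.25) = 2; Q3 index = floor(3 * 9 / 4) = floor(6.75) = 6
Q1 = element at index 2 = 23
Q3 = element at index 6 = 63
IQR = 63 - 23 = 40
Final answer: 40


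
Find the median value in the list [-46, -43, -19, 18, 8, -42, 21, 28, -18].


First, sort the list: [-46, -43, -42, -19, -18, 8, 18, 21, 28]
The list has 9 elements (odd count).
The middle index is 4 (0-based), and the element there is -18.
Final answer: -18


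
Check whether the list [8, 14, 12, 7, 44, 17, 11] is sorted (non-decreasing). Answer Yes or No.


Check consecutive pairs:
  8 <= 14? True
  14 <= 12? False
  12 <= 7? False
  7 <= 44? True
  44 <= 17? False
  17 <= 11? False
4 consecutive pair(s) are out of order, so the list is not sorted.
Final answer: No


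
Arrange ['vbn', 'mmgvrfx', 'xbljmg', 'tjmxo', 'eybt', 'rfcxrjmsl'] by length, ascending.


Compute lengths:
  'vbn' has length 3
  'mmgvrfx' has length 7
  'xbljmg' has length 6
  'tjmxo' has length 5
  'eybt' has length 4
  'rfcxrjmsl' has length 9
Lengths in increasing order: 3 < 4 < 5 < 6 < 7 < 9
Listing the words in that order gives the answer.
Final answer: ['vbn', 'eybt', 'tjmxo', 'xbljmg', 'mmgvrfx', 'rfcxrjmsl']


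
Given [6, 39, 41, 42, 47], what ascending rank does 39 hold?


Sort ascending: [6, 39, 41, 42, 47]
Find 39 in the sorted list.
39 is at position 2 (1-indexed).
Final answer: 2


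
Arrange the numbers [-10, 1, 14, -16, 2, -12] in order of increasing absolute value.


Compute absolute values:
  |-10| = 10
  |1| = 1
  |14| = 14
  |-16| = 16
  |2| = 2
  |-12| = 12
Absolute values in increasing order: 1 < 2 < 10 < 12 < 14 < 16
Listing the original numbers in that order gives the answer.
Final answer: [1, 2, -10, -12, 14, -16]


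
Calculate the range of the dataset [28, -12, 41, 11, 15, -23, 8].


Maximum value: 41
Minimum value: -23
Range = 41 - (-23) = 64
Final answer: 64


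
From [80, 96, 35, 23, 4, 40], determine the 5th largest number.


Sort descending: [96, 80, 40, 35, 23, 4]
The 5th element (1-indexed) is at index 4.
Value = 23
Final answer: 23


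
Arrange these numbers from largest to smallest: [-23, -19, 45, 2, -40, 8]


Original list: [-23, -19, 45, 2, -40, 8]
Repeatedly take the largest remaining element:
  Remaining [-23, -19, 45, 2, -40, 8] -> largest is 45
  Remaining [-23, -19, 2, -40, 8] -> largest is 8
  Remaining [-23, -19, 2, -40] -> largest is 2
  Remaining [-23, -19, -40] -> largest is -19
  Remaining [-23, -40] -> largest is -23
  Remaining [-40] -> largest is -40
Collecting the picks in order gives the descending list.
Final answer: [45, 8, 2, -19, -23, -40]


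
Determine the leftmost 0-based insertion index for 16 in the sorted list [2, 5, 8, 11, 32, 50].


List is sorted: [2, 5, 8, 11, 32, 50]
We need the leftmost position where 16 can be inserted, i.e. the first index whose element is >= 16 (or the end of the list if none is).
Binary search with low=0, high=6 (0-based indices):
  low=0, high=6, mid=3: a[3]=11 < 16, so low = 4
  low=4, high=6, mid=5: a[5]=50 >= 16, so high = 5
  low=4, high=5, mid=4: a[4]=32 >= 16, so high = 4
Now low = high = 4, so the insertion index is 4.
Final answer: 4


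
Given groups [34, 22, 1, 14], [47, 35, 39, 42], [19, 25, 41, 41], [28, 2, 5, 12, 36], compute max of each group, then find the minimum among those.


Find max of each group:
  Group 1: [34, 22, 1, 14] -> max = 34
  Group 2: [47, 35, 39, 42] -> max = 47
  Group 3: [19, 25, 41, 41] -> max = 41
  Group 4: [28, 2, 5, 12, 36] -> max = 36
Maxes: [34, 47, 41, 36]
Minimum of maxes = 34
Final answer: 34


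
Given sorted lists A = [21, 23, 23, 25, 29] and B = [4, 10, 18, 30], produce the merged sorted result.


List A: [21, 23, 23, 25, 29]
List B: [4, 10, 18, 30]
Repeatedly compare the front elements and take the smaller:
  21 vs 4 -> take 4
  21 vs 10 -> take 10
  21 vs 18 -> take 18
  21 vs 30 -> take 21
  23 vs 30 -> take 23
  23 vs 30 -> take 23
  25 vs 30 -> take 25
  29 vs 30 -> take 29
  A is exhausted; append the rest of B: [30]
Final answer: [4, 10, 18, 21, 23, 23, 25, 29, 30]


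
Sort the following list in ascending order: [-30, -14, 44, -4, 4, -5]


Original list: [-30, -14, 44, -4, 4, -5]
Repeatedly take the smallest remaining element:
  Remaining [-30, -14, 44, -4, 4, -5] -> smallest is -30
  Remaining [-14, 44, -4, 4, -5] -> smallest is -14
  Remaining [44, -4, 4, -5] -> smallest is -5
  Remaining [44, -4, 4] -> smallest is -4
  Remaining [44, 4] -> smallest is 4
  Remaining [44] -> smallest is 44
Collecting the picks in order gives the sorted list.
Final answer: [-30, -14, -5, -4, 4, 44]


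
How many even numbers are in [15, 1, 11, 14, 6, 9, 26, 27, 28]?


Check each element:
  15 is odd
  1 is odd
  11 is odd
  14 is even
  6 is even
  9 is odd
  26 is even
  27 is odd
  28 is even
Evens: [14, 6, 26, 28]
Count of evens = 4
Final answer: 4


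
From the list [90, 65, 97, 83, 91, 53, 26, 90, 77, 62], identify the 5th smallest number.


Sort ascending: [26, 53, 62, 65, 77, 83, 90, 90, 91, 97]
The 5th element (1-indexed) is at index 4.
Value = 77
Final answer: 77


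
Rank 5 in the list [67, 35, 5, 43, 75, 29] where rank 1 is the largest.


Sort descending: [75, 67, 43, 35, 29, 5]
Find 5 in the sorted list.
5 is at position 6.
Final answer: 6


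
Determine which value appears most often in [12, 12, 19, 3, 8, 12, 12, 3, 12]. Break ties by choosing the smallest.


Count the frequency of each value:
  3 appears 2 time(s)
  8 appears 1 time(s)
  12 appears 5 time(s)
  19 appears 1 time(s)
Maximum frequency is 5.
Only 12 reaches that frequency, so it is the mode.
Final answer: 12


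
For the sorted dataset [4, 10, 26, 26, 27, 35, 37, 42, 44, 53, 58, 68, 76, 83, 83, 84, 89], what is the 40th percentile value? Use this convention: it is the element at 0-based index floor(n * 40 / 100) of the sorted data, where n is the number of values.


The dataset has n = 17 elements.
Index = floor(17 * 40 / 100) = floor(680 / 100) = floor(6.8) = 6
Counting from index 0 in the sorted data, the element at index 6 is 37.
Final answer: 37


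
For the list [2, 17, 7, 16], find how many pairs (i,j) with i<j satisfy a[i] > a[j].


For each element, count the later elements that are smaller than it:
  2 (index 0): smaller elements after it = [] -> 0
  17 (index 1): smaller elements after it = [7, 16] -> 2
  7 (index 2): smaller elements after it = [] -> 0
Total inversions = 0 + 2 + 0 = 2
Final answer: 2


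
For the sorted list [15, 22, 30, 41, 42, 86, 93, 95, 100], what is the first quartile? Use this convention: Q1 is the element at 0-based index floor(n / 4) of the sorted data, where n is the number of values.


The list has n = 9 elements.
Q1 index = floor(9 / 4) = floor(2.25) = 2
Counting from index 0 in the sorted data, the element at index 2 is 30.
Final answer: 30


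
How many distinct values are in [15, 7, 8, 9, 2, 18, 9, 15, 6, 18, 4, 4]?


List all unique values:
Distinct values: [2, 4, 6, 7, 8, 9, 15, 18]
Count = 8
Final answer: 8


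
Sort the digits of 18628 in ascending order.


The number 18628 has digits: 1, 8, 6, 2, 8
Sorted: 1, 2, 6, 8, 8
Joining the sorted digits gives the result.
Final answer: 12688


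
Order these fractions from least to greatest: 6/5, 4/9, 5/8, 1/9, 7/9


Convert to decimal for comparison:
  6/5 = 1.2
  4/9 = 0.4444
  5/8 = 0.625
  1/9 = 0.1111
  7/9 = 0.7778
Decimals in increasing order: 0.1111 < 0.4444 < 0.625 < 0.7778 < 1.2
Writing each back as its fraction gives the sorted order.
Final answer: 1/9, 4/9, 5/8, 7/9, 6/5


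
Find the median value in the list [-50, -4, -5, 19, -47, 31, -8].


First, sort the list: [-50, -47, -8, -5, -4, 19, 31]
The list has 7 elements (odd count).
The middle index is 3 (0-based), and the element there is -5.
Final answer: -5


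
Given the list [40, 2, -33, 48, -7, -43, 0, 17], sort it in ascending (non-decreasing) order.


Original list: [40, 2, -33, 48, -7, -43, 0, 17]
Repeatedly take the smallest remaining element:
  Remaining [40, 2, -33, 48, -7, -43, 0, 17] -> smallest is -43
  Remaining [40, 2, -33, 48, -7, 0, 17] -> smallest is -33
  Remaining [40, 2, 48, -7, 0, 17] -> smallest is -7
  Remaining [40, 2, 48, 0, 17] -> smallest is 0
  Remaining [40, 2, 48, 17] -> smallest is 2
  Remaining [40, 48, 17] -> smallest is 17
  Remaining [40, 48] -> smallest is 40
  Remaining [48] -> smallest is 48
Collecting the picks in order gives the sorted list.
Final answer: [-43, -33, -7, 0, 2, 17, 40, 48]


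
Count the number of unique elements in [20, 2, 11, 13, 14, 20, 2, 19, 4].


List all unique values:
Distinct values: [2, 4, 11, 13, 14, 19, 20]
Count = 7
Final answer: 7


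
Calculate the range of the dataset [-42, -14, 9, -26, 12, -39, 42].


Maximum value: 42
Minimum value: -42
Range = 42 - (-42) = 84
Final answer: 84


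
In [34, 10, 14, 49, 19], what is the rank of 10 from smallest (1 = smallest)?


Sort ascending: [10, 14, 19, 34, 49]
Find 10 in the sorted list.
10 is at position 1 (1-indexed).
Final answer: 1


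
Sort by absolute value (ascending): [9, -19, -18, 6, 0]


Compute absolute values:
  |9| = 9
  |-19| = 19
  |-18| = 18
  |6| = 6
  |0| = 0
Absolute values in increasing order: 0 < 6 < 9 < 18 < 19
Listing the original numbers in that order gives the answer.
Final answer: [0, 6, 9, -18, -19]


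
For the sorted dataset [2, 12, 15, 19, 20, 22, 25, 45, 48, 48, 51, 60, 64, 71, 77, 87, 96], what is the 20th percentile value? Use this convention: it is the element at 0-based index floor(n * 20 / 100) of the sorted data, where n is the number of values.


The dataset has n = 17 elements.
Index = floor(17 * 20 / 100) = floor(340 / 100) = floor(3.4) = 3
Counting from index 0 in the sorted data, the element at index 3 is 19.
Final answer: 19


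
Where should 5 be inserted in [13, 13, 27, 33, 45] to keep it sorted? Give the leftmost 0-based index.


List is sorted: [13, 13, 27, 33, 45]
We need the leftmost position where 5 can be inserted, i.e. the first index whose element is >= 5 (or the end of the list if none is).
Binary search with low=0, high=5 (0-based indices):
  low=0, high=5, mid=2: a[2]=27 >= 5, so high = 2
  low=0, high=2, mid=1: a[1]=13 >= 5, so high = 1
  low=0, high=1, mid=0: a[0]=13 >= 5, so high = 0
Now low = high = 0, so the insertion index is 0.
Final answer: 0


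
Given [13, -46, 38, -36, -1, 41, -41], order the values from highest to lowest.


Original list: [13, -46, 38, -36, -1, 41, -41]
Repeatedly take the largest remaining element:
  Remaining [13, -46, 38, -36, -1, 41, -41] -> largest is 41
  Remaining [13, -46, 38, -36, -1, -41] -> largest is 38
  Remaining [13, -46, -36, -1, -41] -> largest is 13
  Remaining [-46, -36, -1, -41] -> largest is -1
  Remaining [-46, -36, -41] -> largest is -36
  Remaining [-46, -41] -> largest is -41
  Remaining [-46] -> largest is -46
Collecting the picks in order gives the descending list.
Final answer: [41, 38, 13, -1, -36, -41, -46]


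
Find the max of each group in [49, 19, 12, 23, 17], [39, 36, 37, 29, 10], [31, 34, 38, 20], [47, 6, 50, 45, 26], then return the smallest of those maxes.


Find max of each group:
  Group 1: [49, 19, 12, 23, 17] -> max = 49
  Group 2: [39, 36, 37, 29, 10] -> max = 39
  Group 3: [31, 34, 38, 20] -> max = 38
  Group 4: [47, 6, 50, 45, 26] -> max = 50
Maxes: [49, 39, 38, 50]
Minimum of maxes = 38
Final answer: 38


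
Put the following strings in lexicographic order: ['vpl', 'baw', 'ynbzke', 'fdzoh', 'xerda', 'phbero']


Compare strings character by character (the first differing letter decides):
  'baw' < 'fdzoh' since 'b' < 'f' at position 1
  'fdzoh' < 'phbero' since 'f' < 'p' at position 1
  'phbero' < 'vpl' since 'p' < 'v' at position 1
  'vpl' < 'xerda' since 'v' < 'x' at position 1
  'xerda' < 'ynbzke' since 'x' < 'y' at position 1
Chaining these comparisons gives the alphabetical order.
Final answer: ['baw', 'fdzoh', 'phbero', 'vpl', 'xerda', 'ynbzke']


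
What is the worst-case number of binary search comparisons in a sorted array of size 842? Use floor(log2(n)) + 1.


Binary search halves the search space each step.
Maximum comparisons = floor(log2(842)) + 1
log2(842) = 9.7177
floor(log2(842)) = 9, so 9 + 1 = 10
Final answer: 10


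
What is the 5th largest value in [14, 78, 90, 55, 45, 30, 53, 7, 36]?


Sort descending: [90, 78, 55, 53, 45, 36, 30, 14, 7]
The 5th element (1-indexed) is at index 4.
Value = 45
Final answer: 45


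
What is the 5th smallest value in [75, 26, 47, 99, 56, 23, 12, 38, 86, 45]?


Sort ascending: [12, 23, 26, 38, 45, 47, 56, 75, 86, 99]
The 5th element (1-indexed) is at index 4.
Value = 45
Final answer: 45


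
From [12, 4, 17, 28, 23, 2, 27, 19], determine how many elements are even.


Check each element:
  12 is even
  4 is even
  17 is odd
  28 is even
  23 is odd
  2 is even
  27 is odd
  19 is odd
Evens: [12, 4, 28, 2]
Count of evens = 4
Final answer: 4


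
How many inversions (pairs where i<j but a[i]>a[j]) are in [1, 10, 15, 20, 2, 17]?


For each element, count the later elements that are smaller than it:
  1 (index 0): smaller elements after it = [] -> 0
  10 (index 1): smaller elements after it = [2] -> 1
  15 (index 2): smaller elements after it = [2] -> 1
  20 (index 3): smaller elements after it = [2, 17] -> 2
  2 (index 4): smaller elements after it = [] -> 0
Total inversions = 0 + 1 + 1 + 2 + 0 = 4
Final answer: 4


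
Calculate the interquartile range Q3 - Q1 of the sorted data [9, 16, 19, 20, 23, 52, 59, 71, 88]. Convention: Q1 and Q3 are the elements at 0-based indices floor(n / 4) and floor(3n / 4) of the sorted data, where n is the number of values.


The data has n = 9 elements.
Q1 index = floor(9 / 4) = floor(2.25) = 2; Q3 index = floor(3 * 9 / 4) = floor(6.75) = 6
Q1 = element at index 2 = 19
Q3 = element at index 6 = 59
IQR = 59 - 19 = 40
Final answer: 40


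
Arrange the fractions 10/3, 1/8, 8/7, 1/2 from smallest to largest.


Convert to decimal for comparison:
  10/3 = 3.3333
  1/8 = 0.125
  8/7 = 1.1429
  1/2 = 0.5
Decimals in increasing order: 0.125 < 0.5 < 1.1429 < 3.3333
Writing each back as its fraction gives the sorted order.
Final answer: 1/8, 1/2, 8/7, 10/3


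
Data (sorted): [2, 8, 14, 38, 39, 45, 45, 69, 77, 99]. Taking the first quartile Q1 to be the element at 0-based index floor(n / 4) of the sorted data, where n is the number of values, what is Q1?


The list has n = 10 elements.
Q1 index = floor(10 / 4) = floor(2.5) = 2
Counting from index 0 in the sorted data, the element at index 2 is 14.
Final answer: 14


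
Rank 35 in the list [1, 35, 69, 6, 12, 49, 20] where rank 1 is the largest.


Sort descending: [69, 49, 35, 20, 12, 6, 1]
Find 35 in the sorted list.
35 is at position 3.
Final answer: 3


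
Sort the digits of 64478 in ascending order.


The number 64478 has digits: 6, 4, 4, 7, 8
Sorted: 4, 4, 6, 7, 8
Joining the sorted digits gives the result.
Final answer: 44678


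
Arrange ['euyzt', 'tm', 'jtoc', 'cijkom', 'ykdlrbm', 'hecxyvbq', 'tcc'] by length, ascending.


Compute lengths:
  'euyzt' has length 5
  'tm' has length 2
  'jtoc' has length 4
  'cijkom' has length 6
  'ykdlrbm' has length 7
  'hecxyvbq' has length 8
  'tcc' has length 3
Lengths in increasing order: 2 < 3 < 4 < 5 < 6 < 7 < 8
Listing the words in that order gives the answer.
Final answer: ['tm', 'tcc', 'jtoc', 'euyzt', 'cijkom', 'ykdlrbm', 'hecxyvbq']


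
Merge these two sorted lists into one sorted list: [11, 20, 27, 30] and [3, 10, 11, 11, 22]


List A: [11, 20, 27, 30]
List B: [3, 10, 11, 11, 22]
Repeatedly compare the front elements and take the smaller:
  11 vs 3 -> take 3
  11 vs 10 -> take 10
  11 vs 11 -> take 11
  20 vs 11 -> take 11
  20 vs 11 -> take 11
  20 vs 22 -> take 20
  27 vs 22 -> take 22
  B is exhausted; append the rest of A: [27, 30]
Final answer: [3, 10, 11, 11, 11, 20, 22, 27, 30]


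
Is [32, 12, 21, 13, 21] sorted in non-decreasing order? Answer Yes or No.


Check consecutive pairs:
  32 <= 12? False
  12 <= 21? True
  21 <= 13? False
  13 <= 21? True
2 consecutive pair(s) are out of order, so the list is not sorted.
Final answer: No


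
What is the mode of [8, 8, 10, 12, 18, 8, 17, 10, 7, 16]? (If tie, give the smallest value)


Count the frequency of each value:
  7 appears 1 time(s)
  8 appears 3 time(s)
  10 appears 2 time(s)
  12 appears 1 time(s)
  16 appears 1 time(s)
  17 appears 1 time(s)
  18 appears 1 time(s)
Maximum frequency is 3.
Only 8 reaches that frequency, so it is the mode.
Final answer: 8


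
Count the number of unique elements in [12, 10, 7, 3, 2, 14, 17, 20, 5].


List all unique values:
Distinct values: [2, 3, 5, 7, 10, 12, 14, 17, 20]
Count = 9
Final answer: 9


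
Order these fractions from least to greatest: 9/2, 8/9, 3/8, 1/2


Convert to decimal for comparison:
  9/2 = 4.5
  8/9 = 0.8889
  3/8 = 0.375
  1/2 = 0.5
Decimals in increasing order: 0.375 < 0.5 < 0.8889 < 4.5
Writing each back as its fraction gives the sorted order.
Final answer: 3/8, 1/2, 8/9, 9/2


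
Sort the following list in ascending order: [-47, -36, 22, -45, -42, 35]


Original list: [-47, -36, 22, -45, -42, 35]
Repeatedly take the smallest remaining element:
  Remaining [-47, -36, 22, -45, -42, 35] -> smallest is -47
  Remaining [-36, 22, -45, -42, 35] -> smallest is -45
  Remaining [-36, 22, -42, 35] -> smallest is -42
  Remaining [-36, 22, 35] -> smallest is -36
  Remaining [22, 35] -> smallest is 22
  Remaining [35] -> smallest is 35
Collecting the picks in order gives the sorted list.
Final answer: [-47, -45, -42, -36, 22, 35]


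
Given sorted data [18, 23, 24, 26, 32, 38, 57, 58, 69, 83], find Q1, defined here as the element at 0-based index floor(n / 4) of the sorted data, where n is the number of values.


The list has n = 10 elements.
Q1 index = floor(10 / 4) = floor(2.5) = 2
Counting from index 0 in the sorted data, the element at index 2 is 24.
Final answer: 24


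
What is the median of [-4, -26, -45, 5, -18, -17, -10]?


First, sort the list: [-45, -26, -18, -17, -10, -4, 5]
The list has 7 elements (odd count).
The middle index is 3 (0-based), and the element there is -17.
Final answer: -17


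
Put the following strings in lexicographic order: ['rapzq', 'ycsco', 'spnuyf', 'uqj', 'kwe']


Compare strings character by character (the first differing letter decides):
  'kwe' < 'rapzq' since 'k' < 'r' at position 1
  'rapzq' < 'spnuyf' since 'r' < 's' at position 1
  'spnuyf' < 'uqj' since 's' < 'u' at position 1
  'uqj' < 'ycsco' since 'u' < 'y' at position 1
Chaining these comparisons gives the alphabetical order.
Final answer: ['kwe', 'rapzq', 'spnuyf', 'uqj', 'ycsco']


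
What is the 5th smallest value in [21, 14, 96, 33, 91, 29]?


Sort ascending: [14, 21, 29, 33, 91, 96]
The 5th element (1-indexed) is at index 4.
Value = 91
Final answer: 91


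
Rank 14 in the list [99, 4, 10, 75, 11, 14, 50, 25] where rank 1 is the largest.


Sort descending: [99, 75, 50, 25, 14, 11, 10, 4]
Find 14 in the sorted list.
14 is at position 5.
Final answer: 5


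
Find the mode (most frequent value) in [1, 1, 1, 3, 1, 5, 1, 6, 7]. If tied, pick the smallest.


Count the frequency of each value:
  1 appears 5 time(s)
  3 appears 1 time(s)
  5 appears 1 time(s)
  6 appears 1 time(s)
  7 appears 1 time(s)
Maximum frequency is 5.
Only 1 reaches that frequency, so it is the mode.
Final answer: 1


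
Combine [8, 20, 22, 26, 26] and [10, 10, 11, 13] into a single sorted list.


List A: [8, 20, 22, 26, 26]
List B: [10, 10, 11, 13]
Repeatedly compare the front elements and take the smaller:
  8 vs 10 -> take 8
  20 vs 10 -> take 10
  20 vs 10 -> take 10
  20 vs 11 -> take 11
  20 vs 13 -> take 13
  B is exhausted; append the rest of A: [20, 22, 26, 26]
Final answer: [8, 10, 10, 11, 13, 20, 22, 26, 26]


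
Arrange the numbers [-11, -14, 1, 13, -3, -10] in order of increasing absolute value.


Compute absolute values:
  |-11| = 11
  |-14| = 14
  |1| = 1
  |13| = 13
  |-3| = 3
  |-10| = 10
Absolute values in increasing order: 1 < 3 < 10 < 11 < 13 < 14
Listing the original numbers in that order gives the answer.
Final answer: [1, -3, -10, -11, 13, -14]


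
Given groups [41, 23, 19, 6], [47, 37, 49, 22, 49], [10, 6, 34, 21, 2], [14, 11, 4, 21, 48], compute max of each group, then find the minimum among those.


Find max of each group:
  Group 1: [41, 23, 19, 6] -> max = 41
  Group 2: [47, 37, 49, 22, 49] -> max = 49
  Group 3: [10, 6, 34, 21, 2] -> max = 34
  Group 4: [14, 11, 4, 21, 48] -> max = 48
Maxes: [41, 49, 34, 48]
Minimum of maxes = 34
Final answer: 34


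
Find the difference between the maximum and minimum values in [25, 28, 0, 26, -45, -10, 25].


Maximum value: 28
Minimum value: -45
Range = 28 - (-45) = 73
Final answer: 73


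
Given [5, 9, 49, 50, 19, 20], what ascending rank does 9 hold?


Sort ascending: [5, 9, 19, 20, 49, 50]
Find 9 in the sorted list.
9 is at position 2 (1-indexed).
Final answer: 2


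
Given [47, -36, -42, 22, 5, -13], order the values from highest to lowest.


Original list: [47, -36, -42, 22, 5, -13]
Repeatedly take the largest remaining element:
  Remaining [47, -36, -42, 22, 5, -13] -> largest is 47
  Remaining [-36, -42, 22, 5, -13] -> largest is 22
  Remaining [-36, -42, 5, -13] -> largest is 5
  Remaining [-36, -42, -13] -> largest is -13
  Remaining [-36, -42] -> largest is -36
  Remaining [-42] -> largest is -42
Collecting the picks in order gives the descending list.
Final answer: [47, 22, 5, -13, -36, -42]


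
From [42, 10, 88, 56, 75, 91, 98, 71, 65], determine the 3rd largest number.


Sort descending: [98, 91, 88, 75, 71, 65, 56, 42, 10]
The 3rd element (1-indexed) is at index 2.
Value = 88
Final answer: 88


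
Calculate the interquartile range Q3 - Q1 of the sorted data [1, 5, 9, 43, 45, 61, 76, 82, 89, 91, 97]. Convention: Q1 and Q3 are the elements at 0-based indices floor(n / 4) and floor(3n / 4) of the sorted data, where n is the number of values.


The data has n = 11 elements.
Q1 index = floor(11 / 4) = floor(2.75) = 2; Q3 index = floor(3 * 11 / 4) = floor(8.25) = 8
Q1 = element at index 2 = 9
Q3 = element at index 8 = 89
IQR = 89 - 9 = 80
Final answer: 80


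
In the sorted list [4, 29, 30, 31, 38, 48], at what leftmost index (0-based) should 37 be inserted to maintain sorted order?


List is sorted: [4, 29, 30, 31, 38, 48]
We need the leftmost position where 37 can be inserted, i.e. the first index whose element is >= 37 (or the end of the list if none is).
Binary search with low=0, high=6 (0-based indices):
  low=0, high=6, mid=3: a[3]=31 < 37, so low = 4
  low=4, high=6, mid=5: a[5]=48 >= 37, so high = 5
  low=4, high=5, mid=4: a[4]=38 >= 37, so high = 4
Now low = high = 4, so the insertion index is 4.
Final answer: 4


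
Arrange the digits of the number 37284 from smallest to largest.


The number 37284 has digits: 3, 7, 2, 8, 4
Sorted: 2, 3, 4, 7, 8
Joining the sorted digits gives the result.
Final answer: 23478


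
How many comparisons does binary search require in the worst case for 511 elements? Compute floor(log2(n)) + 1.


Binary search halves the search space each step.
Maximum comparisons = floor(log2(511)) + 1
log2(511) = 8.9972
floor(log2(511)) = 8, so 8 + 1 = 9
Final answer: 9


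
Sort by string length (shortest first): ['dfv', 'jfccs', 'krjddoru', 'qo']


Compute lengths:
  'dfv' has length 3
  'jfccs' has length 5
  'krjddoru' has length 8
  'qo' has length 2
Lengths in increasing order: 2 < 3 < 5 < 8
Listing the words in that order gives the answer.
Final answer: ['qo', 'dfv', 'jfccs', 'krjddoru']


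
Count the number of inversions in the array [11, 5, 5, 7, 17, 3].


For each element, count the later elements that are smaller than it:
  11 (index 0): smaller elements after it = [5, 5, 7, 3] -> 4
  5 (index 1): smaller elements after it = [3] -> 1
  5 (index 2): smaller elements after it = [3] -> 1
  7 (index 3): smaller elements after it = [3] -> 1
  17 (index 4): smaller elements after it = [3] -> 1
Total inversions = 4 + 1 + 1 + 1 + 1 = 8
Final answer: 8


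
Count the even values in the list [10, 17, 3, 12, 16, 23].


Check each element:
  10 is even
  17 is odd
  3 is odd
  12 is even
  16 is even
  23 is odd
Evens: [10, 12, 16]
Count of evens = 3
Final answer: 3


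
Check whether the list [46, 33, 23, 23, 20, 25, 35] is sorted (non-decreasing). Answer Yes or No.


Check consecutive pairs:
  46 <= 33? False
  33 <= 23? False
  23 <= 23? True
  23 <= 20? False
  20 <= 25? True
  25 <= 35? True
3 consecutive pair(s) are out of order, so the list is not sorted.
Final answer: No


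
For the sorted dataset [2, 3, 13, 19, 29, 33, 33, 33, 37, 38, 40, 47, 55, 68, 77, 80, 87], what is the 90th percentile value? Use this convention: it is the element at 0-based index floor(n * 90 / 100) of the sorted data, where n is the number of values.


The dataset has n = 17 elements.
Index = floor(17 * 90 / 100) = floor(1530 / 100) = floor(15.3) = 15
Counting from index 0 in the sorted data, the element at index 15 is 80.
Final answer: 80


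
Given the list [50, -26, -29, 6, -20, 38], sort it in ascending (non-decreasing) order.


Original list: [50, -26, -29, 6, -20, 38]
Repeatedly take the smallest remaining element:
  Remaining [50, -26, -29, 6, -20, 38] -> smallest is -29
  Remaining [50, -26, 6, -20, 38] -> smallest is -26
  Remaining [50, 6, -20, 38] -> smallest is -20
  Remaining [50, 6, 38] -> smallest is 6
  Remaining [50, 38] -> smallest is 38
  Remaining [50] -> smallest is 50
Collecting the picks in order gives the sorted list.
Final answer: [-29, -26, -20, 6, 38, 50]


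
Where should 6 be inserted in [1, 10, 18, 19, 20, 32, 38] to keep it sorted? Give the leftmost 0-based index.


List is sorted: [1, 10, 18, 19, 20, 32, 38]
We need the leftmost position where 6 can be inserted, i.e. the first index whose element is >= 6 (or the end of the list if none is).
Binary search with low=0, high=7 (0-based indices):
  low=0, high=7, mid=3: a[3]=19 >= 6, so high = 3
  low=0, high=3, mid=1: a[1]=10 >= 6, so high = 1
  low=0, high=1, mid=0: a[0]=1 < 6, so low = 1
Now low = high = 1, so the insertion index is 1.
Final answer: 1


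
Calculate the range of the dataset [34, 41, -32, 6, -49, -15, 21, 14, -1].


Maximum value: 41
Minimum value: -49
Range = 41 - (-49) = 90
Final answer: 90


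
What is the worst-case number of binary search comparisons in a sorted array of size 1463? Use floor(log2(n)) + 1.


Binary search halves the search space each step.
Maximum comparisons = floor(log2(1463)) + 1
log2(1463) = 10.5147
floor(log2(1463)) = 10, so 10 + 1 = 11
Final answer: 11


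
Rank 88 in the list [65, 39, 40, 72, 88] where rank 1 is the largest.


Sort descending: [88, 72, 65, 40, 39]
Find 88 in the sorted list.
88 is at position 1.
Final answer: 1


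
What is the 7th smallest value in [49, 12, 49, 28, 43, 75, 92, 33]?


Sort ascending: [12, 28, 33, 43, 49, 49, 75, 92]
The 7th element (1-indexed) is at index 6.
Value = 75
Final answer: 75


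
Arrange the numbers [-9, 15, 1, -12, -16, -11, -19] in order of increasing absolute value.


Compute absolute values:
  |-9| = 9
  |15| = 15
  |1| = 1
  |-12| = 12
  |-16| = 16
  |-11| = 11
  |-19| = 19
Absolute values in increasing order: 1 < 9 < 11 < 12 < 15 < 16 < 19
Listing the original numbers in that order gives the answer.
Final answer: [1, -9, -11, -12, 15, -16, -19]


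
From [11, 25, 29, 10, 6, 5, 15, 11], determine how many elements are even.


Check each element:
  11 is odd
  25 is odd
  29 is odd
  10 is even
  6 is even
  5 is odd
  15 is odd
  11 is odd
Evens: [10, 6]
Count of evens = 2
Final answer: 2


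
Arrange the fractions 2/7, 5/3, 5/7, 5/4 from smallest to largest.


Convert to decimal for comparison:
  2/7 = 0.2857
  5/3 = 1.6667
  5/7 = 0.7143
  5/4 = 1.25
Decimals in increasing order: 0.2857 < 0.7143 < 1.25 < 1.6667
Writing each back as its fraction gives the sorted order.
Final answer: 2/7, 5/7, 5/4, 5/3


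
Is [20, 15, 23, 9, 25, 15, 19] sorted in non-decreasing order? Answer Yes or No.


Check consecutive pairs:
  20 <= 15? False
  15 <= 23? True
  23 <= 9? False
  9 <= 25? True
  25 <= 15? False
  15 <= 19? True
3 consecutive pair(s) are out of order, so the list is not sorted.
Final answer: No


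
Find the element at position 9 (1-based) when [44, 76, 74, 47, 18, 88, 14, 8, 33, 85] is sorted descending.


Sort descending: [88, 85, 76, 74, 47, 44, 33, 18, 14, 8]
The 9th element (1-indexed) is at index 8.
Value = 14
Final answer: 14


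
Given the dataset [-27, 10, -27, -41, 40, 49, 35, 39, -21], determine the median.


First, sort the list: [-41, -27, -27, -21, 10, 35, 39, 40, 49]
The list has 9 elements (odd count).
The middle index is 4 (0-based), and the element there is 10.
Final answer: 10


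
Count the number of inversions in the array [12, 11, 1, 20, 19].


For each element, count the later elements that are smaller than it:
  12 (index 0): smaller elements after it = [11, 1] -> 2
  11 (index 1): smaller elements after it = [1] -> 1
  1 (index 2): smaller elements after it = [] -> 0
  20 (index 3): smaller elements after it = [19] -> 1
Total inversions = 2 + 1 + 0 + 1 = 4
Final answer: 4


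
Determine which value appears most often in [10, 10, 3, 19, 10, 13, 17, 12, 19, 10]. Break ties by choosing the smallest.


Count the frequency of each value:
  3 appears 1 time(s)
  10 appears 4 time(s)
  12 appears 1 time(s)
  13 appears 1 time(s)
  17 appears 1 time(s)
  19 appears 2 time(s)
Maximum frequency is 4.
Only 10 reaches that frequency, so it is the mode.
Final answer: 10


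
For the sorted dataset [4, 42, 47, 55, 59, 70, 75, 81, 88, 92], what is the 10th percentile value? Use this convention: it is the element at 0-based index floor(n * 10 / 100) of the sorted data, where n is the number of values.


The dataset has n = 10 elements.
Index = floor(10 * 10 / 100) = floor(100 / 100) = floor(1) = 1
Counting from index 0 in the sorted data, the element at index 1 is 42.
Final answer: 42


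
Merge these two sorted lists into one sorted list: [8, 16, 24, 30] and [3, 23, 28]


List A: [8, 16, 24, 30]
List B: [3, 23, 28]
Repeatedly compare the front elements and take the smaller:
  8 vs 3 -> take 3
  8 vs 23 -> take 8
  16 vs 23 -> take 16
  24 vs 23 -> take 23
  24 vs 28 -> take 24
  30 vs 28 -> take 28
  B is exhausted; append the rest of A: [30]
Final answer: [3, 8, 16, 23, 24, 28, 30]
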